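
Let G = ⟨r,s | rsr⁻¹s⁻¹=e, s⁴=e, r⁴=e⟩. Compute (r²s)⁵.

Compute successive powers of (r²s), reducing at each step:
  (r²s)²: (r²s) · r² = s;   s · s = s²
  (r²s)³: (s²) · r² = r²s²;   (r²s²) · s = r²s³
  (r²s)⁴: (r²s³) · r² = s³;   (s³) · s = e
  (r²s)⁵: e · r² = r²;   (r²) · s = r²s

Answer: r²s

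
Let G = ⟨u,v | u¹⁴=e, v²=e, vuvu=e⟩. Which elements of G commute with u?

⟨u⟩ ⊆ C_G(u) since powers of u commute with u; so |C_G(u)| ≥ |⟨u⟩| = 14.
By orbit–stabilizer, |C_G(u)| = |G| / |conj. class of u| = 28 / 2 = 14.
The 14 elements commuting with u are {e, u, u², u³, u⁴, u⁵, u⁶, u⁷, u⁸, u⁹, u¹⁰, u¹¹, u¹², u¹³}.

Answer: {e, u, u², u³, u⁴, u⁵, u⁶, u⁷, u⁸, u⁹, u¹⁰, u¹¹, u¹², u¹³}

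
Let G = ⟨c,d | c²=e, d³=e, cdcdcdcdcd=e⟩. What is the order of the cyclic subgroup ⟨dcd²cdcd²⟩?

|⟨dcd²cdcd²⟩| equals the order of dcd²cdcd². Compute successive powers until reaching e:
  (dcd²cdcd²)¹ = dcd²cdcd², (dcd²cdcd²)² = e.
The smallest positive k with (dcd²cdcd²)ᵏ = e is 2, so |⟨dcd²cdcd²⟩| = 2.

Answer: 2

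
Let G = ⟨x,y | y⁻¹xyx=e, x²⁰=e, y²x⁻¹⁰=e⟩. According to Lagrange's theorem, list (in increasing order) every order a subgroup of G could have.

|G| = 40 = 2³ · 5. By Lagrange's theorem the order of any subgroup divides 40; the divisors of 40 are 1, 2, 4, 5, 8, 10, 20, 40.

Answer: 1, 2, 4, 5, 8, 10, 20, 40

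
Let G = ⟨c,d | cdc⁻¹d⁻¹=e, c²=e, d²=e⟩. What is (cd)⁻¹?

The order of (cd) is 2 (smallest k with (cd)ᵏ = e), so (cd)⁻¹ = (cd)¹ = cd.
Check: (cd) · (cd) → (cd) · c = d;   d · d = e, giving e as required.

Answer: cd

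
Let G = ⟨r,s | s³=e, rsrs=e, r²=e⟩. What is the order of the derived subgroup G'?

G' = [G, G] is generated by all commutators. The generator-pair commutators are: [r, s] = s.
The subgroup they normally generate is {e, s, s²}, of order 3.
Check: |G/G'| = 6/3 = 2 is the order of the abelianisation.

Answer: 3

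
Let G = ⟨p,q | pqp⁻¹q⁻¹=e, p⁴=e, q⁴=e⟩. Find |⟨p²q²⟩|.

|⟨p²q²⟩| equals the order of p²q². Compute successive powers until reaching e:
  (p²q²)¹ = p²q², (p²q²)² = e.
The smallest positive k with (p²q²)ᵏ = e is 2, so |⟨p²q²⟩| = 2.

Answer: 2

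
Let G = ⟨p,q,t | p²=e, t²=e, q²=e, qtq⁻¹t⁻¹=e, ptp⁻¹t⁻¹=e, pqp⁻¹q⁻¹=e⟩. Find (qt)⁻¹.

The order of (qt) is 2 (smallest k with (qt)ᵏ = e), so (qt)⁻¹ = (qt)¹ = qt.
Check: (qt) · (qt) → (qt) · q = t;   t · t = e, giving e as required.

Answer: qt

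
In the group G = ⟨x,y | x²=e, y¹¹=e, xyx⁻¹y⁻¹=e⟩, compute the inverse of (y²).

The order of (y²) is 11 (smallest k with (y²)ᵏ = e), so (y²)⁻¹ = (y²)¹⁰ = y⁹.
Check: (y²) · (y⁹) → (y²) · y⁹ = e, giving e as required.

Answer: y⁹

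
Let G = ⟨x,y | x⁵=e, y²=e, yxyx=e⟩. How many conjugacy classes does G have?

The conjugacy classes (representative and size) are:
  [e] (size 1), [x] (size 2), [x²] (size 2), [y] (size 5).
Class equation: 1 + 2 + 2 + 5 = 10 = |G|. So G has 4 conjugacy classes.

Answer: 4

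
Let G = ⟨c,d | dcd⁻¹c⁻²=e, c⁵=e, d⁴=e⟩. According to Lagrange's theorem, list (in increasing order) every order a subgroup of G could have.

|G| = 20 = 2² · 5. By Lagrange's theorem the order of any subgroup divides 20; the divisors of 20 are 1, 2, 4, 5, 10, 20.

Answer: 1, 2, 4, 5, 10, 20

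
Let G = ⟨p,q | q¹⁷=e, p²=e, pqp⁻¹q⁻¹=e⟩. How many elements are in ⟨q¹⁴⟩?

|⟨q¹⁴⟩| equals the order of q¹⁴. Compute successive powers until reaching e:
  (q¹⁴)¹ = q¹⁴, (q¹⁴)² = q¹¹, (q¹⁴)³ = q⁸, (q¹⁴)⁴ = q⁵, (q¹⁴)⁵ = q², (q¹⁴)⁶ = q¹⁶, (q¹⁴)⁷ = q¹³, (q¹⁴)⁸ = q¹⁰, (q¹⁴)⁹ = q⁷, (q¹⁴)¹⁰ = q⁴, (q¹⁴)¹¹ = q, (q¹⁴)¹² = q¹⁵, (q¹⁴)¹³ = q¹², (q¹⁴)¹⁴ = q⁹, (q¹⁴)¹⁵ = q⁶, (q¹⁴)¹⁶ = q³, (q¹⁴)¹⁷ = e.
The smallest positive k with (q¹⁴)ᵏ = e is 17, so |⟨q¹⁴⟩| = 17.

Answer: 17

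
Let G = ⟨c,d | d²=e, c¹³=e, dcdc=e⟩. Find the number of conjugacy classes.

The conjugacy classes (representative and size) are:
  [e] (size 1), [c¹²] (size 2), [c¹¹] (size 2), [c³] (size 2), [c⁴] (size 2), [c⁸] (size 2), [c⁶] (size 2), [d] (size 13).
Class equation: 1 + 2 + 2 + 2 + 2 + 2 + 2 + 13 = 26 = |G|. So G has 8 conjugacy classes.

Answer: 8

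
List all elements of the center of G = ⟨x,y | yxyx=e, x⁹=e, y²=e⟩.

An element z ∈ Z(G) iff z commutes with every generator.
For example e is central: e·x = x = x·e; e·y = y = y·e.
Whereas x ∉ Z(G) since x·y = xy ≠ x⁸y = y·x.
Checking each of the 18 elements this way gives Z(G) = {e}, of order 1.

Answer: {e}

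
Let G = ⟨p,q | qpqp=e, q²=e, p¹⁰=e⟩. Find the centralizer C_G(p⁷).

⟨p⁷⟩ ⊆ C_G(p⁷) since powers of p⁷ commute with p⁷; so |C_G(p⁷)| ≥ |⟨p⁷⟩| = 10.
By orbit–stabilizer, |C_G(p⁷)| = |G| / |conj. class of p⁷| = 20 / 2 = 10.
The 10 elements commuting with p⁷ are {e, p, p², p³, p⁴, p⁵, p⁶, p⁷, p⁸, p⁹}.

Answer: {e, p, p², p³, p⁴, p⁵, p⁶, p⁷, p⁸, p⁹}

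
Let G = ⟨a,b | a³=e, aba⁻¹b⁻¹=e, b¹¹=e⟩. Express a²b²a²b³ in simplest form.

Multiply left to right, reducing at each step:
  (a²) · b² = a²b²
  (a²b²) · a² = ab²
  (ab²) · b³ = ab⁵

Answer: ab⁵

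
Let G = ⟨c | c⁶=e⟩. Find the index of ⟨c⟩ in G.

First find ord(c) by computing successive powers:
  c¹ = c, c² = c², c³ = c³, c⁴ = c⁴, c⁵ = c⁵, c⁶ = e.
So |⟨c⟩| = ord(c) = 6. With |G| = 6, by Lagrange [G : ⟨c⟩] = 6/6 = 1.

Answer: 1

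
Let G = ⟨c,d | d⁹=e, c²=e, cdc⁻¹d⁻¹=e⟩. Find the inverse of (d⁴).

The order of (d⁴) is 9 (smallest k with (d⁴)ᵏ = e), so (d⁴)⁻¹ = (d⁴)⁸ = d⁵.
Check: (d⁴) · (d⁵) → (d⁴) · d⁵ = e, giving e as required.

Answer: d⁵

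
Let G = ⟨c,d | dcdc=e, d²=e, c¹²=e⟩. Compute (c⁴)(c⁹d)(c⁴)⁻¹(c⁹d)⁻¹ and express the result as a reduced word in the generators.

[(c⁴), (c⁹d)] = (c⁴)·(c⁹d)·(c⁴)⁻¹·(c⁹d)⁻¹.
  (c⁴) · (c⁹d) = cd
  (cd) · (c⁸) = c⁵d
  (c⁵d) · (c⁹d) = c⁸

Answer: c⁸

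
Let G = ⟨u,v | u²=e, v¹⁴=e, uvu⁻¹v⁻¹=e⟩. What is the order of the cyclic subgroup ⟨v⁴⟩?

|⟨v⁴⟩| equals the order of v⁴. Compute successive powers until reaching e:
  (v⁴)¹ = v⁴, (v⁴)² = v⁸, (v⁴)³ = v¹², (v⁴)⁴ = v², (v⁴)⁵ = v⁶, (v⁴)⁶ = v¹⁰, (v⁴)⁷ = e.
The smallest positive k with (v⁴)ᵏ = e is 7, so |⟨v⁴⟩| = 7.

Answer: 7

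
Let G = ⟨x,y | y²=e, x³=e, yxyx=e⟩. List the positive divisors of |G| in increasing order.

|G| = 6 = 2 · 3. By Lagrange's theorem the order of any subgroup divides 6; the divisors of 6 are 1, 2, 3, 6.

Answer: 1, 2, 3, 6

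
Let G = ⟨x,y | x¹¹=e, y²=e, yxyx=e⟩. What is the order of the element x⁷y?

Compute successive powers until reaching e:
  (x⁷y)¹ = x⁷y, (x⁷y)² = e.
The smallest positive k with (x⁷y)ᵏ = e is 2.

Answer: 2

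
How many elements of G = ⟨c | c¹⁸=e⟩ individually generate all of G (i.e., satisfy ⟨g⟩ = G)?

G is cyclic of order 18. An element generates G iff its order is 18, and a cyclic group of order 18 has exactly φ(18) = 6 such elements.

Answer: 6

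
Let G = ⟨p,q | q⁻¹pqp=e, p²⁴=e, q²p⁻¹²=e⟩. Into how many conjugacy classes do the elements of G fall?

The conjugacy classes (representative and size) are:
  [e] (size 1), [p] (size 2), [p²] (size 2), [p³] (size 2), [p⁴] (size 2), [p⁵] (size 2), [p¹⁸] (size 2), [p⁷] (size 2), [p¹⁶] (size 2), [p¹⁵] (size 2), [p¹⁴] (size 2), [p¹³] (size 2), [p¹²] (size 1), [p⁶q] (size 12), [p⁵q⁻¹] (size 12).
Class equation: 1 + 2 + 2 + 2 + 2 + 2 + 2 + 2 + 2 + 2 + 2 + 2 + 1 + 12 + 12 = 48 = |G|. So G has 15 conjugacy classes.

Answer: 15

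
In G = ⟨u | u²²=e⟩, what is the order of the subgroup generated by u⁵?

|⟨u⁵⟩| equals the order of u⁵. Compute successive powers until reaching e:
  (u⁵)¹ = u⁵, (u⁵)² = u¹⁰, (u⁵)³ = u¹⁵, (u⁵)⁴ = u²⁰, (u⁵)⁵ = u³, (u⁵)⁶ = u⁸, (u⁵)⁷ = u¹³, (u⁵)⁸ = u¹⁸, (u⁵)⁹ = u, (u⁵)¹⁰ = u⁶, (u⁵)¹¹ = u¹¹, (u⁵)¹² = u¹⁶, (u⁵)¹³ = u²¹, (u⁵)¹⁴ = u⁴, (u⁵)¹⁵ = u⁹, (u⁵)¹⁶ = u¹⁴, (u⁵)¹⁷ = u¹⁹, (u⁵)¹⁸ = u², (u⁵)¹⁹ = u⁷, (u⁵)²⁰ = u¹², (u⁵)²¹ = u¹⁷, (u⁵)²² = e.
The smallest positive k with (u⁵)ᵏ = e is 22, so |⟨u⁵⟩| = 22.

Answer: 22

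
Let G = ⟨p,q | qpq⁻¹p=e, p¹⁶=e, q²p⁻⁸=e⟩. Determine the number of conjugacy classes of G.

The conjugacy classes (representative and size) are:
  [e] (size 1), [p] (size 2), [p¹⁴] (size 2), [p¹³] (size 2), [p¹²] (size 2), [p⁵] (size 2), [p¹⁰] (size 2), [p⁷] (size 2), [p⁸] (size 1), [q⁻¹] (size 8), [p⁷q⁻¹] (size 8).
Class equation: 1 + 2 + 2 + 2 + 2 + 2 + 2 + 2 + 1 + 8 + 8 = 32 = |G|. So G has 11 conjugacy classes.

Answer: 11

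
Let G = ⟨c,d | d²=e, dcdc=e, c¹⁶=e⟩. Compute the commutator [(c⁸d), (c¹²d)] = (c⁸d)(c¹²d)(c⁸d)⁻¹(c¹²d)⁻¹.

[(c⁸d), (c¹²d)] = (c⁸d)·(c¹²d)·(c⁸d)⁻¹·(c¹²d)⁻¹.
  (c⁸d) · (c¹²d) = c¹²
  (c¹²) · (c⁸d) = c⁴d
  (c⁴d) · (c¹²d) = c⁸

Answer: c⁸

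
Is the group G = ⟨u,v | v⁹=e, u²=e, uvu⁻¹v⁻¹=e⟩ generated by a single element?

|G| = 18. The element uv has order 18 (its powers give 18 distinct elements), so ⟨uv⟩ = G and G is cyclic.

Answer: Yes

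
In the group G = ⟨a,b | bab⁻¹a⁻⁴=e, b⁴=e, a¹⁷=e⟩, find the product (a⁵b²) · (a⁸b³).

Compute (a⁵b²) · (a⁸b³) by multiplying left to right and reducing via the relations at each step:
  (a⁵b²) · a⁸ = a¹⁴b²
  (a¹⁴b²) · b³ = a¹⁴b

Answer: a¹⁴b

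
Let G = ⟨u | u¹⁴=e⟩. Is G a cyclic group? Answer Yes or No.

|G| = 14. The element u has order 14 (its powers give 14 distinct elements), so ⟨u⟩ = G and G is cyclic.

Answer: Yes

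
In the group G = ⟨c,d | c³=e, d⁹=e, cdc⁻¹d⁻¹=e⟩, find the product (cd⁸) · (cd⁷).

Compute (cd⁸) · (cd⁷) by multiplying left to right and reducing via the relations at each step:
  (cd⁸) · c = c²d⁸
  (c²d⁸) · d⁷ = c²d⁶

Answer: c²d⁶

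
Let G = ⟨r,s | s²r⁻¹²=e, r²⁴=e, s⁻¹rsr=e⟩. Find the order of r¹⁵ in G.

Compute successive powers until reaching e:
  (r¹⁵)¹ = r¹⁵, (r¹⁵)² = r⁶, (r¹⁵)³ = r²¹, (r¹⁵)⁴ = r¹², (r¹⁵)⁵ = r³, (r¹⁵)⁶ = r¹⁸, (r¹⁵)⁷ = r⁹, (r¹⁵)⁸ = e.
The smallest positive k with (r¹⁵)ᵏ = e is 8.

Answer: 8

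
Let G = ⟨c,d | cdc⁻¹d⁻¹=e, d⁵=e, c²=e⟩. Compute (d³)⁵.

Compute successive powers of (d³), reducing at each step:
  (d³)²: (d³) · d³ = d
  (d³)³: d · d³ = d⁴
  (d³)⁴: (d⁴) · d³ = d²
  (d³)⁵: (d²) · d³ = e

Answer: e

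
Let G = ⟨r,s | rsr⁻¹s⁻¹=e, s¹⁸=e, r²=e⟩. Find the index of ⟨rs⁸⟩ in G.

First find ord(rs⁸) by computing successive powers:
  (rs⁸)¹ = rs⁸, (rs⁸)² = s¹⁶, (rs⁸)³ = rs⁶, (rs⁸)⁴ = s¹⁴, (rs⁸)⁵ = rs⁴, (rs⁸)⁶ = s¹², (rs⁸)⁷ = rs², (rs⁸)⁸ = s¹⁰, (rs⁸)⁹ = r, (rs⁸)¹⁰ = s⁸, (rs⁸)¹¹ = rs¹⁶, (rs⁸)¹² = s⁶, (rs⁸)¹³ = rs¹⁴, (rs⁸)¹⁴ = s⁴, (rs⁸)¹⁵ = rs¹², (rs⁸)¹⁶ = s², (rs⁸)¹⁷ = rs¹⁰, (rs⁸)¹⁸ = e.
So |⟨rs⁸⟩| = ord(rs⁸) = 18. With |G| = 36, by Lagrange [G : ⟨rs⁸⟩] = 36/18 = 2.

Answer: 2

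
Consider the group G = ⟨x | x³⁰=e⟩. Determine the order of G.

G is generated by a single element, so G is cyclic. The relator gives x³⁰ = e and no smaller power is forced to be e, so the 30 powers {e, x, x², x³, x⁴, x⁵, x⁶, x⁷, x⁸, x⁹, x²², x²³, x²¹, x²⁰, x²⁴, x²⁵, x²⁶, x²⁷, x²⁸, x²⁹, x¹², x¹³, x¹¹, x¹⁰, x¹⁴, x¹⁵, x¹⁶, x¹⁷, x¹⁸, x¹⁹} are distinct. Hence |G| = 30.

Answer: 30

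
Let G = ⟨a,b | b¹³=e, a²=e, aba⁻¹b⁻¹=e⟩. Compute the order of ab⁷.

Compute successive powers until reaching e:
  (ab⁷)¹ = ab⁷, (ab⁷)² = b, (ab⁷)³ = ab⁸, (ab⁷)⁴ = b², (ab⁷)⁵ = ab⁹, (ab⁷)⁶ = b³, (ab⁷)⁷ = ab¹⁰, (ab⁷)⁸ = b⁴, (ab⁷)⁹ = ab¹¹, (ab⁷)¹⁰ = b⁵, (ab⁷)¹¹ = ab¹², (ab⁷)¹² = b⁶, (ab⁷)¹³ = a, (ab⁷)¹⁴ = b⁷, (ab⁷)¹⁵ = ab, (ab⁷)¹⁶ = b⁸, (ab⁷)¹⁷ = ab², (ab⁷)¹⁸ = b⁹, (ab⁷)¹⁹ = ab³, (ab⁷)²⁰ = b¹⁰, (ab⁷)²¹ = ab⁴, (ab⁷)²² = b¹¹, (ab⁷)²³ = ab⁵, (ab⁷)²⁴ = b¹², (ab⁷)²⁵ = ab⁶, (ab⁷)²⁶ = e.
The smallest positive k with (ab⁷)ᵏ = e is 26.

Answer: 26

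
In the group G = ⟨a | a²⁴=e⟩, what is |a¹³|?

Compute successive powers until reaching e:
  (a¹³)¹ = a¹³, (a¹³)² = a², (a¹³)³ = a¹⁵, (a¹³)⁴ = a⁴, (a¹³)⁵ = a¹⁷, (a¹³)⁶ = a⁶, (a¹³)⁷ = a¹⁹, (a¹³)⁸ = a⁸, (a¹³)⁹ = a²¹, (a¹³)¹⁰ = a¹⁰, (a¹³)¹¹ = a²³, (a¹³)¹² = a¹², (a¹³)¹³ = a, (a¹³)¹⁴ = a¹⁴, (a¹³)¹⁵ = a³, (a¹³)¹⁶ = a¹⁶, (a¹³)¹⁷ = a⁵, (a¹³)¹⁸ = a¹⁸, (a¹³)¹⁹ = a⁷, (a¹³)²⁰ = a²⁰, (a¹³)²¹ = a⁹, (a¹³)²² = a²², (a¹³)²³ = a¹¹, (a¹³)²⁴ = e.
The smallest positive k with (a¹³)ᵏ = e is 24.

Answer: 24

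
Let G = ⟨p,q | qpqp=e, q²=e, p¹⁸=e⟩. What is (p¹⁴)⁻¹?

The order of (p¹⁴) is 9 (smallest k with (p¹⁴)ᵏ = e), so (p¹⁴)⁻¹ = (p¹⁴)⁸ = p⁴.
Check: (p¹⁴) · (p⁴) → (p¹⁴) · p⁴ = e, giving e as required.

Answer: p⁴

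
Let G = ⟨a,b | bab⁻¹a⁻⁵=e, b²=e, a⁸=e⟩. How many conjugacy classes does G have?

The conjugacy classes (representative and size) are:
  [e] (size 1), [a⁵] (size 2), [a²] (size 1), [a⁷] (size 2), [a⁴] (size 1), [a⁶] (size 1), [b] (size 2), [a⁵b] (size 2), [a²b] (size 2), [a³b] (size 2).
Class equation: 1 + 2 + 1 + 2 + 1 + 1 + 2 + 2 + 2 + 2 = 16 = |G|. So G has 10 conjugacy classes.

Answer: 10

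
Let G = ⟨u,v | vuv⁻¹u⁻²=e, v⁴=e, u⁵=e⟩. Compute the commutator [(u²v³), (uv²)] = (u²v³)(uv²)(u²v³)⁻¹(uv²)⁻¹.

[(u²v³), (uv²)] = (u²v³)·(uv²)·(u²v³)⁻¹·(uv²)⁻¹.
  (u²v³) · (uv²) = v
  v · (uv) = u²v²
  (u²v²) · (uv²) = u

Answer: u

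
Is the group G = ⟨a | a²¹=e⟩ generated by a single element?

|G| = 21. The element a has order 21 (its powers give 21 distinct elements), so ⟨a⟩ = G and G is cyclic.

Answer: Yes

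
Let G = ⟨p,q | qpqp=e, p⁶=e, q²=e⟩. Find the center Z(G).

An element z ∈ Z(G) iff z commutes with every generator.
For example p³ is central: (p³)·p = p⁴ = p·(p³); (p³)·q = p³q = q·(p³).
Whereas p ∉ Z(G) since p·q = pq ≠ p⁵q = q·p.
Checking each of the 12 elements this way gives Z(G) = {e, p³}, of order 2.

Answer: {e, p³}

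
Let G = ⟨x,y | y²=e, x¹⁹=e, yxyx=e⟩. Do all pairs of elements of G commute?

x·y = xy but y·x = x¹⁸y, so x·y ≠ y·x and G is not abelian.

Answer: No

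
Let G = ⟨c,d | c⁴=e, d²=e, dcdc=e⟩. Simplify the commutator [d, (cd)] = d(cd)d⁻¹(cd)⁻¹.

[d, (cd)] = d·(cd)·d⁻¹·(cd)⁻¹.
  d · (cd) = c³
  (c³) · d = c³d
  (c³d) · (cd) = c²

Answer: c²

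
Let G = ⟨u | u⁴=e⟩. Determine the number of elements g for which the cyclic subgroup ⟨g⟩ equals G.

G is cyclic of order 4. An element generates G iff its order is 4, and a cyclic group of order 4 has exactly φ(4) = 2 such elements.

Answer: 2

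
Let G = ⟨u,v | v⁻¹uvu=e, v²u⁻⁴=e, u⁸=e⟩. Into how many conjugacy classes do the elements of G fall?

The conjugacy classes (representative and size) are:
  [e] (size 1), [u⁷] (size 2), [u⁶] (size 2), [u³] (size 2), [u⁴] (size 1), [u²v⁻¹] (size 4), [u³v⁻¹] (size 4).
Class equation: 1 + 2 + 2 + 2 + 1 + 4 + 4 = 16 = |G|. So G has 7 conjugacy classes.

Answer: 7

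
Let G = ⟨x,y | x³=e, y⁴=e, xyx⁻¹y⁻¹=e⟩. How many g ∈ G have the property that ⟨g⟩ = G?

G is cyclic of order 12. An element generates G iff its order is 12, and a cyclic group of order 12 has exactly φ(12) = 4 such elements.

Answer: 4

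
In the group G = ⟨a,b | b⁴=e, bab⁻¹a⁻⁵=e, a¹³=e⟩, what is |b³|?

Compute successive powers until reaching e:
  (b³)¹ = b³, (b³)² = b², (b³)³ = b, (b³)⁴ = e.
The smallest positive k with (b³)ᵏ = e is 4.

Answer: 4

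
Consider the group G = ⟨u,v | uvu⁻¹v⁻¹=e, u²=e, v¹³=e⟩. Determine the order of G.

Enumerate words in the generators, reducing via the relations: the distinct elements are
  {e, u, v, uv, v², v³, v⁴, v⁵, v⁶, v⁷, v⁸, v⁹, uv², uv³, uv⁴, uv⁵, uv⁶, uv⁷, uv⁸, uv⁹, v¹², v¹¹, v¹⁰, uv¹², uv¹¹, uv¹⁰}.
No further products give new elements, so |G| = 26.

Answer: 26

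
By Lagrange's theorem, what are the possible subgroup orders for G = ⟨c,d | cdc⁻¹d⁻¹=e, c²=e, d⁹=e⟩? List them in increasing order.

|G| = 18 = 2 · 3². By Lagrange's theorem the order of any subgroup divides 18; the divisors of 18 are 1, 2, 3, 6, 9, 18.

Answer: 1, 2, 3, 6, 9, 18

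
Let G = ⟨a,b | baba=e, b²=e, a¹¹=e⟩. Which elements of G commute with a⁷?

⟨a⁷⟩ ⊆ C_G(a⁷) since powers of a⁷ commute with a⁷; so |C_G(a⁷)| ≥ |⟨a⁷⟩| = 11.
By orbit–stabilizer, |C_G(a⁷)| = |G| / |conj. class of a⁷| = 22 / 2 = 11.
The 11 elements commuting with a⁷ are {e, a, a², a³, a⁴, a⁵, a⁶, a⁷, a⁸, a⁹, a¹⁰}.

Answer: {e, a, a², a³, a⁴, a⁵, a⁶, a⁷, a⁸, a⁹, a¹⁰}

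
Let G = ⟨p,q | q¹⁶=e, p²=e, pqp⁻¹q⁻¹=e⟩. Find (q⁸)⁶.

Compute successive powers of (q⁸), reducing at each step:
  (q⁸)²: (q⁸) · q⁸ = e
  (q⁸)³: e · q⁸ = q⁸
  (q⁸)⁴: (q⁸) · q⁸ = e
  (q⁸)⁵: e · q⁸ = q⁸
  (q⁸)⁶: (q⁸) · q⁸ = e

Answer: e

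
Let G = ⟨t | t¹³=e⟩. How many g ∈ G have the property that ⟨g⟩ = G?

G is cyclic of order 13. An element generates G iff its order is 13, and a cyclic group of order 13 has exactly φ(13) = 12 such elements.

Answer: 12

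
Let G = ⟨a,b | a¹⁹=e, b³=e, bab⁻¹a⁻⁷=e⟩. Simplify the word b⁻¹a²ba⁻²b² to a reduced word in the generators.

Multiply left to right, reducing at each step:
  (b²) · a² = a³b²
  (a³b²) · b = a³
  (a³) · a⁻² = a
  a · b² = ab²

Answer: ab²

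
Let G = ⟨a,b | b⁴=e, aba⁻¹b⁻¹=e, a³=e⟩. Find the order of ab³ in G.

Compute successive powers until reaching e:
  (ab³)¹ = ab³, (ab³)² = a²b², (ab³)³ = b, (ab³)⁴ = a, (ab³)⁵ = a²b³, (ab³)⁶ = b², (ab³)⁷ = ab, (ab³)⁸ = a², (ab³)⁹ = b³, (ab³)¹⁰ = ab², (ab³)¹¹ = a²b, (ab³)¹² = e.
The smallest positive k with (ab³)ᵏ = e is 12.

Answer: 12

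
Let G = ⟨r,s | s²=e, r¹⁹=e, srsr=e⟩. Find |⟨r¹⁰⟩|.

|⟨r¹⁰⟩| equals the order of r¹⁰. Compute successive powers until reaching e:
  (r¹⁰)¹ = r¹⁰, (r¹⁰)² = r, (r¹⁰)³ = r¹¹, (r¹⁰)⁴ = r², (r¹⁰)⁵ = r¹², (r¹⁰)⁶ = r³, (r¹⁰)⁷ = r¹³, (r¹⁰)⁸ = r⁴, (r¹⁰)⁹ = r¹⁴, (r¹⁰)¹⁰ = r⁵, (r¹⁰)¹¹ = r¹⁵, (r¹⁰)¹² = r⁶, (r¹⁰)¹³ = r¹⁶, (r¹⁰)¹⁴ = r⁷, (r¹⁰)¹⁵ = r¹⁷, (r¹⁰)¹⁶ = r⁸, (r¹⁰)¹⁷ = r¹⁸, (r¹⁰)¹⁸ = r⁹, (r¹⁰)¹⁹ = e.
The smallest positive k with (r¹⁰)ᵏ = e is 19, so |⟨r¹⁰⟩| = 19.

Answer: 19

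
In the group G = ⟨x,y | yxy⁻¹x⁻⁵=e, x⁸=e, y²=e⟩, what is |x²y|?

Compute successive powers until reaching e:
  (x²y)¹ = x²y, (x²y)² = x⁴, (x²y)³ = x⁶y, (x²y)⁴ = e.
The smallest positive k with (x²y)ᵏ = e is 4.

Answer: 4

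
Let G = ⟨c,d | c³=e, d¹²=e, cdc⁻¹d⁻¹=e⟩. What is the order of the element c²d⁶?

Compute successive powers until reaching e:
  (c²d⁶)¹ = c²d⁶, (c²d⁶)² = c, (c²d⁶)³ = d⁶, (c²d⁶)⁴ = c², (c²d⁶)⁵ = cd⁶, (c²d⁶)⁶ = e.
The smallest positive k with (c²d⁶)ᵏ = e is 6.

Answer: 6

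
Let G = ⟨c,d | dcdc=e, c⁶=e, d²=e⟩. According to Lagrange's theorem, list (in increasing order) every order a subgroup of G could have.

|G| = 12 = 2² · 3. By Lagrange's theorem the order of any subgroup divides 12; the divisors of 12 are 1, 2, 3, 4, 6, 12.

Answer: 1, 2, 3, 4, 6, 12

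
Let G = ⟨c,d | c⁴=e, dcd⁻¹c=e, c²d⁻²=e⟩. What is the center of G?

An element z ∈ Z(G) iff z commutes with every generator.
For example c² is central: (c²)·c = c³ = c·(c²); (c²)·d = d⁻¹ = d·(c²).
Whereas c ∉ Z(G) since c·d = cd ≠ cd⁻¹ = d·c.
Checking each of the 8 elements this way gives Z(G) = {e, c²}, of order 2.

Answer: {e, c²}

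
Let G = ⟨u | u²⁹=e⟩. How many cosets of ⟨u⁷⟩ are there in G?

First find ord(u⁷) by computing successive powers:
  (u⁷)¹ = u⁷, (u⁷)² = u¹⁴, (u⁷)³ = u²¹, (u⁷)⁴ = u²⁸, (u⁷)⁵ = u⁶, (u⁷)⁶ = u¹³, (u⁷)⁷ = u²⁰, (u⁷)⁸ = u²⁷, (u⁷)⁹ = u⁵, (u⁷)¹⁰ = u¹², (u⁷)¹¹ = u¹⁹, (u⁷)¹² = u²⁶, (u⁷)¹³ = u⁴, (u⁷)¹⁴ = u¹¹, (u⁷)¹⁵ = u¹⁸, (u⁷)¹⁶ = u²⁵, (u⁷)¹⁷ = u³, (u⁷)¹⁸ = u¹⁰, (u⁷)¹⁹ = u¹⁷, (u⁷)²⁰ = u²⁴, (u⁷)²¹ = u², (u⁷)²² = u⁹, (u⁷)²³ = u¹⁶, (u⁷)²⁴ = u²³, (u⁷)²⁵ = u, (u⁷)²⁶ = u⁸, (u⁷)²⁷ = u¹⁵, (u⁷)²⁸ = u²², (u⁷)²⁹ = e.
So |⟨u⁷⟩| = ord(u⁷) = 29. With |G| = 29, by Lagrange [G : ⟨u⁷⟩] = 29/29 = 1.

Answer: 1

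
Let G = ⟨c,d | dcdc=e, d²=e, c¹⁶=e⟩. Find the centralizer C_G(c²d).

⟨c²d⟩ ⊆ C_G(c²d) since powers of c²d commute with c²d; so |C_G(c²d)| ≥ |⟨c²d⟩| = 2.
By orbit–stabilizer, |C_G(c²d)| = |G| / |conj. class of c²d| = 32 / 8 = 4.
The 4 elements commuting with c²d are {e, c⁸, c²d, c¹⁰d}.

Answer: {e, c⁸, c²d, c¹⁰d}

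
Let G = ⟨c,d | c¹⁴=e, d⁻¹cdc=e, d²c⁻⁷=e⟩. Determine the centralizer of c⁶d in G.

⟨c⁶d⟩ ⊆ C_G(c⁶d) since powers of c⁶d commute with c⁶d; so |C_G(c⁶d)| ≥ |⟨c⁶d⟩| = 4.
By orbit–stabilizer, |C_G(c⁶d)| = |G| / |conj. class of c⁶d| = 28 / 7 = 4.
The 4 elements commuting with c⁶d are {e, c⁷, c⁶d, c⁶d⁻¹}.

Answer: {e, c⁷, c⁶d, c⁶d⁻¹}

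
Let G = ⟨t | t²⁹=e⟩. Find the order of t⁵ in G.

Compute successive powers until reaching e:
  (t⁵)¹ = t⁵, (t⁵)² = t¹⁰, (t⁵)³ = t¹⁵, (t⁵)⁴ = t²⁰, (t⁵)⁵ = t²⁵, (t⁵)⁶ = t, (t⁵)⁷ = t⁶, (t⁵)⁸ = t¹¹, (t⁵)⁹ = t¹⁶, (t⁵)¹⁰ = t²¹, (t⁵)¹¹ = t²⁶, (t⁵)¹² = t², (t⁵)¹³ = t⁷, (t⁵)¹⁴ = t¹², (t⁵)¹⁵ = t¹⁷, (t⁵)¹⁶ = t²², (t⁵)¹⁷ = t²⁷, (t⁵)¹⁸ = t³, (t⁵)¹⁹ = t⁸, (t⁵)²⁰ = t¹³, (t⁵)²¹ = t¹⁸, (t⁵)²² = t²³, (t⁵)²³ = t²⁸, (t⁵)²⁴ = t⁴, (t⁵)²⁵ = t⁹, (t⁵)²⁶ = t¹⁴, (t⁵)²⁷ = t¹⁹, (t⁵)²⁸ = t²⁴, (t⁵)²⁹ = e.
The smallest positive k with (t⁵)ᵏ = e is 29.

Answer: 29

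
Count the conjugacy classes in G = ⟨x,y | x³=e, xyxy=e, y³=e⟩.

The conjugacy classes (representative and size) are:
  [e] (size 1), [yx²] (size 4), [y²x] (size 4), [x²y²] (size 3).
Class equation: 1 + 4 + 4 + 3 = 12 = |G|. So G has 4 conjugacy classes.

Answer: 4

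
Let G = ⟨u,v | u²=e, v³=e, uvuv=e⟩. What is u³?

Compute successive powers of u, reducing at each step:
  u²: u · u = e
  u³: e · u = u

Answer: u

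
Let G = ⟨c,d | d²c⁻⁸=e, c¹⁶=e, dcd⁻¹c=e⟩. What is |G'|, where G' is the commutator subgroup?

G' = [G, G] is generated by all commutators. The generator-pair commutators are: [c, d] = c².
The subgroup they normally generate is {e, c², c⁴, c⁶, c⁸, c¹⁰, c¹², c¹⁴}, of order 8.
Check: |G/G'| = 32/8 = 4 is the order of the abelianisation.

Answer: 8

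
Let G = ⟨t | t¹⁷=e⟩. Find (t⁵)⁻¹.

The order of (t⁵) is 17 (smallest k with (t⁵)ᵏ = e), so (t⁵)⁻¹ = (t⁵)¹⁶ = t¹².
Check: (t⁵) · (t¹²) → (t⁵) · t¹² = e, giving e as required.

Answer: t¹²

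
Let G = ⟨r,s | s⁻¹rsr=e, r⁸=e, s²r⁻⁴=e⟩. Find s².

Compute successive powers of s, reducing at each step:
  s²: s · s = r⁴

Answer: r⁴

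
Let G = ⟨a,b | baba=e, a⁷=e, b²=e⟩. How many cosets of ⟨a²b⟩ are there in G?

First find ord(a²b) by computing successive powers:
  (a²b)¹ = a²b, (a²b)² = e.
So |⟨a²b⟩| = ord(a²b) = 2. With |G| = 14, by Lagrange [G : ⟨a²b⟩] = 14/2 = 7.

Answer: 7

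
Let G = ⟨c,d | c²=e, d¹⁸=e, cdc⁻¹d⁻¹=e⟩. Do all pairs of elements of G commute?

Each pair of generators commutes: c·d = cd = d·c. Since the generators pairwise commute, every element of G commutes with every other, so G is abelian.

Answer: Yes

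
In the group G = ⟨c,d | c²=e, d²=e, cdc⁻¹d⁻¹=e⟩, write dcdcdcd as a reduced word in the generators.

Multiply left to right, reducing at each step:
  d · c = cd
  (cd) · d = c
  c · c = e
  e · d = d
  d · c = cd
  (cd) · d = c

Answer: c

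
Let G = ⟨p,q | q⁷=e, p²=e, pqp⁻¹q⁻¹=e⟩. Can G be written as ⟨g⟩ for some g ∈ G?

|G| = 14. The element pq has order 14 (its powers give 14 distinct elements), so ⟨pq⟩ = G and G is cyclic.

Answer: Yes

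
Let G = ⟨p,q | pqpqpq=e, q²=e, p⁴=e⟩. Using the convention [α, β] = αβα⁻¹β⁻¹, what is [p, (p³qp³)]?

[p, (p³qp³)] = p·(p³qp³)·p⁻¹·(p³qp³)⁻¹.
  p · (p³qp³) = qp³
  (qp³) · (p³) = qp²
  (qp²) · (pqp) = pqp²

Answer: pqp²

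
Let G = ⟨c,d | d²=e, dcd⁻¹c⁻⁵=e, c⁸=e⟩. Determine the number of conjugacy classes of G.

The conjugacy classes (representative and size) are:
  [e] (size 1), [c⁵] (size 2), [c²] (size 1), [c⁷] (size 2), [c⁴] (size 1), [c⁶] (size 1), [d] (size 2), [c⁵d] (size 2), [c²d] (size 2), [c³d] (size 2).
Class equation: 1 + 2 + 1 + 2 + 1 + 1 + 2 + 2 + 2 + 2 = 16 = |G|. So G has 10 conjugacy classes.

Answer: 10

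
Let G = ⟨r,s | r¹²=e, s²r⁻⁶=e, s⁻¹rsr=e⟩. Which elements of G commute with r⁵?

⟨r⁵⟩ ⊆ C_G(r⁵) since powers of r⁵ commute with r⁵; so |C_G(r⁵)| ≥ |⟨r⁵⟩| = 12.
By orbit–stabilizer, |C_G(r⁵)| = |G| / |conj. class of r⁵| = 24 / 2 = 12.
The 12 elements commuting with r⁵ are {e, r, r², r³, r⁴, r⁵, r⁶, r⁷, r⁸, r⁹, r¹⁰, r¹¹}.

Answer: {e, r, r², r³, r⁴, r⁵, r⁶, r⁷, r⁸, r⁹, r¹⁰, r¹¹}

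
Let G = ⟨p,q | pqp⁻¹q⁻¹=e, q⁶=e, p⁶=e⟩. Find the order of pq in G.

Compute successive powers until reaching e:
  (pq)¹ = pq, (pq)² = p²q², (pq)³ = p³q³, (pq)⁴ = p⁴q⁴, (pq)⁵ = p⁵q⁵, (pq)⁶ = e.
The smallest positive k with (pq)ᵏ = e is 6.

Answer: 6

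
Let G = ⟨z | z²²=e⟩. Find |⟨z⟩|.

|⟨z⟩| equals the order of z. Compute successive powers until reaching e:
  z¹ = z, z² = z², z³ = z³, z⁴ = z⁴, z⁵ = z⁵, z⁶ = z⁶, z⁷ = z⁷, z⁸ = z⁸, z⁹ = z⁹, z¹⁰ = z¹⁰, z¹¹ = z¹¹, z¹² = z¹², z¹³ = z¹³, z¹⁴ = z¹⁴, z¹⁵ = z¹⁵, z¹⁶ = z¹⁶, z¹⁷ = z¹⁷, z¹⁸ = z¹⁸, z¹⁹ = z¹⁹, z²⁰ = z²⁰, z²¹ = z²¹, z²² = e.
The smallest positive k with zᵏ = e is 22, so |⟨z⟩| = 22.

Answer: 22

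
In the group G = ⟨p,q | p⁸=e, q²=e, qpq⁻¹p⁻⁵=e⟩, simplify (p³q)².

Compute successive powers of (p³q), reducing at each step:
  (p³q)²: (p³q) · p³ = p²q;   (p²q) · q = p²

Answer: p²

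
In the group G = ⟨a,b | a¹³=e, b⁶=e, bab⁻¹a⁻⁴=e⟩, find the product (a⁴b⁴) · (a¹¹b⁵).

Compute (a⁴b⁴) · (a¹¹b⁵) by multiplying left to right and reducing via the relations at each step:
  (a⁴b⁴) · a¹¹ = a¹²b⁴
  (a¹²b⁴) · b⁵ = a¹²b³

Answer: a¹²b³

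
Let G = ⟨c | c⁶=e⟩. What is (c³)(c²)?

Compute (c³) · (c²) by multiplying left to right and reducing via the relations at each step:
  (c³) · c² = c⁵

Answer: c⁵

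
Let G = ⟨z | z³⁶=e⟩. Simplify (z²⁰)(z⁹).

Compute (z²⁰) · (z⁹) by multiplying left to right and reducing via the relations at each step:
  (z²⁰) · z⁹ = z²⁹

Answer: z²⁹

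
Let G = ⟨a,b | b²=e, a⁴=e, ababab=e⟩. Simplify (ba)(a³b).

Compute (ba) · (a³b) by multiplying left to right and reducing via the relations at each step:
  (ba) · a³ = b
  b · b = e

Answer: e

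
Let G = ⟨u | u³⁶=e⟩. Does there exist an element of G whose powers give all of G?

|G| = 36. The element u has order 36 (its powers give 36 distinct elements), so ⟨u⟩ = G and G is cyclic.

Answer: Yes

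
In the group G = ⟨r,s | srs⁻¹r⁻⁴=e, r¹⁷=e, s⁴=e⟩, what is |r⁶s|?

Compute successive powers until reaching e:
  (r⁶s)¹ = r⁶s, (r⁶s)² = r¹³s², (r⁶s)³ = r⁷s³, (r⁶s)⁴ = e.
The smallest positive k with (r⁶s)ᵏ = e is 4.

Answer: 4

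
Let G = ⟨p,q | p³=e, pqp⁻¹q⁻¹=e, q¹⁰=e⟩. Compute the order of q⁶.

Compute successive powers until reaching e:
  (q⁶)¹ = q⁶, (q⁶)² = q², (q⁶)³ = q⁸, (q⁶)⁴ = q⁴, (q⁶)⁵ = e.
The smallest positive k with (q⁶)ᵏ = e is 5.

Answer: 5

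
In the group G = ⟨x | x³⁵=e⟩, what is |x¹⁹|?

Compute successive powers until reaching e:
  (x¹⁹)¹ = x¹⁹, (x¹⁹)² = x³, (x¹⁹)³ = x²², (x¹⁹)⁴ = x⁶, (x¹⁹)⁵ = x²⁵, (x¹⁹)⁶ = x⁹, (x¹⁹)⁷ = x²⁸, (x¹⁹)⁸ = x¹², (x¹⁹)⁹ = x³¹, (x¹⁹)¹⁰ = x¹⁵, (x¹⁹)¹¹ = x³⁴, (x¹⁹)¹² = x¹⁸, (x¹⁹)¹³ = x², (x¹⁹)¹⁴ = x²¹, (x¹⁹)¹⁵ = x⁵, (x¹⁹)¹⁶ = x²⁴, (x¹⁹)¹⁷ = x⁸, (x¹⁹)¹⁸ = x²⁷, (x¹⁹)¹⁹ = x¹¹, (x¹⁹)²⁰ = x³⁰, (x¹⁹)²¹ = x¹⁴, (x¹⁹)²² = x³³, (x¹⁹)²³ = x¹⁷, (x¹⁹)²⁴ = x, (x¹⁹)²⁵ = x²⁰, (x¹⁹)²⁶ = x⁴, (x¹⁹)²⁷ = x²³, (x¹⁹)²⁸ = x⁷, (x¹⁹)²⁹ = x²⁶, (x¹⁹)³⁰ = x¹⁰, (x¹⁹)³¹ = x²⁹, (x¹⁹)³² = x¹³, (x¹⁹)³³ = x³², (x¹⁹)³⁴ = x¹⁶, (x¹⁹)³⁵ = e.
The smallest positive k with (x¹⁹)ᵏ = e is 35.

Answer: 35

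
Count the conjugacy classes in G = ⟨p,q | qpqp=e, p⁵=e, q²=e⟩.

The conjugacy classes (representative and size) are:
  [e] (size 1), [p] (size 2), [p²] (size 2), [q] (size 5).
Class equation: 1 + 2 + 2 + 5 = 10 = |G|. So G has 4 conjugacy classes.

Answer: 4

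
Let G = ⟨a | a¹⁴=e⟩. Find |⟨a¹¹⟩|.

|⟨a¹¹⟩| equals the order of a¹¹. Compute successive powers until reaching e:
  (a¹¹)¹ = a¹¹, (a¹¹)² = a⁸, (a¹¹)³ = a⁵, (a¹¹)⁴ = a², (a¹¹)⁵ = a¹³, (a¹¹)⁶ = a¹⁰, (a¹¹)⁷ = a⁷, (a¹¹)⁸ = a⁴, (a¹¹)⁹ = a, (a¹¹)¹⁰ = a¹², (a¹¹)¹¹ = a⁹, (a¹¹)¹² = a⁶, (a¹¹)¹³ = a³, (a¹¹)¹⁴ = e.
The smallest positive k with (a¹¹)ᵏ = e is 14, so |⟨a¹¹⟩| = 14.

Answer: 14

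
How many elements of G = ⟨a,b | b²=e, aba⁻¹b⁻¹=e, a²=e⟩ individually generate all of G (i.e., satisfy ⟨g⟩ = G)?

⟨g⟩ = G would require ord(g) = |G| = 4, but the maximum element order in G is 2 < 4. So G is not cyclic and no single element generates it: the count is 0.

Answer: 0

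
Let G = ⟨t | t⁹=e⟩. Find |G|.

G is generated by a single element, so G is cyclic. The relator gives t⁹ = e and no smaller power is forced to be e, so the 9 powers {e, t, t², t³, t⁴, t⁵, t⁶, t⁷, t⁸} are distinct. Hence |G| = 9.

Answer: 9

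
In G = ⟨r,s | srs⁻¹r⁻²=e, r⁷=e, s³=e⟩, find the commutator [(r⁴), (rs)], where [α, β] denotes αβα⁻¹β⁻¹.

[(r⁴), (rs)] = (r⁴)·(rs)·(r⁴)⁻¹·(rs)⁻¹.
  (r⁴) · (rs) = r⁵s
  (r⁵s) · (r³) = r⁴s
  (r⁴s) · (r³s²) = r³

Answer: r³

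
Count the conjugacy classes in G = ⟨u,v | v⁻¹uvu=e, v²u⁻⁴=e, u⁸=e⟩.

The conjugacy classes (representative and size) are:
  [e] (size 1), [u⁷] (size 2), [u⁶] (size 2), [u³] (size 2), [u⁴] (size 1), [u²v⁻¹] (size 4), [u³v⁻¹] (size 4).
Class equation: 1 + 2 + 2 + 2 + 1 + 4 + 4 = 16 = |G|. So G has 7 conjugacy classes.

Answer: 7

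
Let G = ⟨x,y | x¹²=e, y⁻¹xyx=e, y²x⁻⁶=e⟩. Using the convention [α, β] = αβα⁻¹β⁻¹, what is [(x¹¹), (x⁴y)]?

[(x¹¹), (x⁴y)] = (x¹¹)·(x⁴y)·(x¹¹)⁻¹·(x⁴y)⁻¹.
  (x¹¹) · (x⁴y) = x³y
  (x³y) · x = x²y
  (x²y) · (x⁴y⁻¹) = x¹⁰

Answer: x¹⁰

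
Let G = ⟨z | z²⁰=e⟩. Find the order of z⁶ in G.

Compute successive powers until reaching e:
  (z⁶)¹ = z⁶, (z⁶)² = z¹², (z⁶)³ = z¹⁸, (z⁶)⁴ = z⁴, (z⁶)⁵ = z¹⁰, (z⁶)⁶ = z¹⁶, (z⁶)⁷ = z², (z⁶)⁸ = z⁸, (z⁶)⁹ = z¹⁴, (z⁶)¹⁰ = e.
The smallest positive k with (z⁶)ᵏ = e is 10.

Answer: 10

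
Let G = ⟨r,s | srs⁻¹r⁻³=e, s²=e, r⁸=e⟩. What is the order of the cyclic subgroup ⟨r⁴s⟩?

|⟨r⁴s⟩| equals the order of r⁴s. Compute successive powers until reaching e:
  (r⁴s)¹ = r⁴s, (r⁴s)² = e.
The smallest positive k with (r⁴s)ᵏ = e is 2, so |⟨r⁴s⟩| = 2.

Answer: 2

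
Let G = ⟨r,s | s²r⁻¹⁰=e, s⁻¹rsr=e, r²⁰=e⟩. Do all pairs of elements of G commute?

r·s = rs but s·r = r⁹s⁻¹, so r·s ≠ s·r and G is not abelian.

Answer: No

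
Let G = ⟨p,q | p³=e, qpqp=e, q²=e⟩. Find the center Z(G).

An element z ∈ Z(G) iff z commutes with every generator.
For example e is central: e·p = p = p·e; e·q = q = q·e.
Whereas p ∉ Z(G) since p·q = pq ≠ p²q = q·p.
Checking each of the 6 elements this way gives Z(G) = {e}, of order 1.

Answer: {e}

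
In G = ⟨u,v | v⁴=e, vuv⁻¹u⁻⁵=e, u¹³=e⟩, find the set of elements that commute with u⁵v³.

⟨u⁵v³⟩ ⊆ C_G(u⁵v³) since powers of u⁵v³ commute with u⁵v³; so |C_G(u⁵v³)| ≥ |⟨u⁵v³⟩| = 4.
By orbit–stabilizer, |C_G(u⁵v³)| = |G| / |conj. class of u⁵v³| = 52 / 13 = 4.
The 4 elements commuting with u⁵v³ are {e, uv, u⁵v³, u⁶v²}.

Answer: {e, uv, u⁵v³, u⁶v²}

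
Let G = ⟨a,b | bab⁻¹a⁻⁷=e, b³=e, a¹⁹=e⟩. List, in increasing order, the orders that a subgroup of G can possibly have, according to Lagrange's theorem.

|G| = 57 = 3 · 19. By Lagrange's theorem the order of any subgroup divides 57; the divisors of 57 are 1, 3, 19, 57.

Answer: 1, 3, 19, 57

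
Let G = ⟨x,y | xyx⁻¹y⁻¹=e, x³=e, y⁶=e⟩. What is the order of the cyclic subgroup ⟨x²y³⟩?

|⟨x²y³⟩| equals the order of x²y³. Compute successive powers until reaching e:
  (x²y³)¹ = x²y³, (x²y³)² = x, (x²y³)³ = y³, (x²y³)⁴ = x², (x²y³)⁵ = xy³, (x²y³)⁶ = e.
The smallest positive k with (x²y³)ᵏ = e is 6, so |⟨x²y³⟩| = 6.

Answer: 6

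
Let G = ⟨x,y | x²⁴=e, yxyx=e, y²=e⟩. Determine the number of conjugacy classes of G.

The conjugacy classes (representative and size) are:
  [e] (size 1), [x²³] (size 2), [x²] (size 2), [x³] (size 2), [x²⁰] (size 2), [x¹⁹] (size 2), [x⁶] (size 2), [x⁷] (size 2), [x⁸] (size 2), [x⁹] (size 2), [x¹⁴] (size 2), [x¹¹] (size 2), [x¹²] (size 1), [x⁴y] (size 12), [x⁵y] (size 12).
Class equation: 1 + 2 + 2 + 2 + 2 + 2 + 2 + 2 + 2 + 2 + 2 + 2 + 1 + 12 + 12 = 48 = |G|. So G has 15 conjugacy classes.

Answer: 15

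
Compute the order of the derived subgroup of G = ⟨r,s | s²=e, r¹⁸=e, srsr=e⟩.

G' = [G, G] is generated by all commutators. The generator-pair commutators are: [r, s] = r².
The subgroup they normally generate is {e, r², r⁴, r⁶, r⁸, r¹⁰, r¹², r¹⁴, r¹⁶}, of order 9.
Check: |G/G'| = 36/9 = 4 is the order of the abelianisation.

Answer: 9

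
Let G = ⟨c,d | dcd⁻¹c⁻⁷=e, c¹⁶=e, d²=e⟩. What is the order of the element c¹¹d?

Compute successive powers until reaching e:
  (c¹¹d)¹ = c¹¹d, (c¹¹d)² = c⁸, (c¹¹d)³ = c³d, (c¹¹d)⁴ = e.
The smallest positive k with (c¹¹d)ᵏ = e is 4.

Answer: 4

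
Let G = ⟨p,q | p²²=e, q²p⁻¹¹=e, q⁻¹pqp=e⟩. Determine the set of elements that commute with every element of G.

An element z ∈ Z(G) iff z commutes with every generator.
For example p¹¹ is central: (p¹¹)·p = p¹² = p·(p¹¹); (p¹¹)·q = q⁻¹ = q·(p¹¹).
Whereas p ∉ Z(G) since p·q = pq ≠ p¹⁰q⁻¹ = q·p.
Checking each of the 44 elements this way gives Z(G) = {e, p¹¹}, of order 2.

Answer: {e, p¹¹}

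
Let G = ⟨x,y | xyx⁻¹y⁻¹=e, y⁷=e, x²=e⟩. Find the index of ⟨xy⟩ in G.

First find ord(xy) by computing successive powers:
  (xy)¹ = xy, (xy)² = y², (xy)³ = xy³, (xy)⁴ = y⁴, (xy)⁵ = xy⁵, (xy)⁶ = y⁶, (xy)⁷ = x, (xy)⁸ = y, (xy)⁹ = xy², (xy)¹⁰ = y³, (xy)¹¹ = xy⁴, (xy)¹² = y⁵, (xy)¹³ = xy⁶, (xy)¹⁴ = e.
So |⟨xy⟩| = ord(xy) = 14. With |G| = 14, by Lagrange [G : ⟨xy⟩] = 14/14 = 1.

Answer: 1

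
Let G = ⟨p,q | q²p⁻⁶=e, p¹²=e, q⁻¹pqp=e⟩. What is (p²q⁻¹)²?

Compute successive powers of (p²q⁻¹), reducing at each step:
  (p²q⁻¹)²: (p²q⁻¹) · p² = q⁻¹;   (q⁻¹) · q⁻¹ = p⁶

Answer: p⁶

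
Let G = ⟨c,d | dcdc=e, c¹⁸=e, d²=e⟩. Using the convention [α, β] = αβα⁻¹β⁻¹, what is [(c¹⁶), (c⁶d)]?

[(c¹⁶), (c⁶d)] = (c¹⁶)·(c⁶d)·(c¹⁶)⁻¹·(c⁶d)⁻¹.
  (c¹⁶) · (c⁶d) = c⁴d
  (c⁴d) · (c²) = c²d
  (c²d) · (c⁶d) = c¹⁴

Answer: c¹⁴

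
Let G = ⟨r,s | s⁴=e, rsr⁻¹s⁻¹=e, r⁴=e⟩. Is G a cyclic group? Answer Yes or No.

|G| = 16, but the maximum element order in G is 4 < 16. No single element generates all of G, so G is not cyclic.

Answer: No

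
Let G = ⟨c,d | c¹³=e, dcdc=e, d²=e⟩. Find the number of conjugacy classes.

The conjugacy classes (representative and size) are:
  [e] (size 1), [c¹²] (size 2), [c¹¹] (size 2), [c³] (size 2), [c⁴] (size 2), [c⁸] (size 2), [c⁶] (size 2), [d] (size 13).
Class equation: 1 + 2 + 2 + 2 + 2 + 2 + 2 + 13 = 26 = |G|. So G has 8 conjugacy classes.

Answer: 8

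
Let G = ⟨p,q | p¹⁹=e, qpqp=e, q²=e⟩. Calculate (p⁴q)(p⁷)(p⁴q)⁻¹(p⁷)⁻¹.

[(p⁴q), (p⁷)] = (p⁴q)·(p⁷)·(p⁴q)⁻¹·(p⁷)⁻¹.
  (p⁴q) · (p⁷) = p¹⁶q
  (p¹⁶q) · (p⁴q) = p¹²
  (p¹²) · (p¹²) = p⁵

Answer: p⁵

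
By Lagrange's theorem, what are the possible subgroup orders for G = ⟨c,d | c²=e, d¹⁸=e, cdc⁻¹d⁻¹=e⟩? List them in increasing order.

|G| = 36 = 2² · 3². By Lagrange's theorem the order of any subgroup divides 36; the divisors of 36 are 1, 2, 3, 4, 6, 9, 12, 18, 36.

Answer: 1, 2, 3, 4, 6, 9, 12, 18, 36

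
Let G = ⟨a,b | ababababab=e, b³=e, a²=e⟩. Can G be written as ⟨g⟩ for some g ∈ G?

Every cyclic group is abelian. But a·b = ab while b·a = ba, so a·b ≠ b·a and G is not abelian. Hence G is not cyclic.

Answer: No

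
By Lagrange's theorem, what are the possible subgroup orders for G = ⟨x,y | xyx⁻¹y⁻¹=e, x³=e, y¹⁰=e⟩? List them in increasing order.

|G| = 30 = 2 · 3 · 5. By Lagrange's theorem the order of any subgroup divides 30; the divisors of 30 are 1, 2, 3, 5, 6, 10, 15, 30.

Answer: 1, 2, 3, 5, 6, 10, 15, 30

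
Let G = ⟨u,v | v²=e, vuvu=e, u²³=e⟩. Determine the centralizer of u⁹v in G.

⟨u⁹v⟩ ⊆ C_G(u⁹v) since powers of u⁹v commute with u⁹v; so |C_G(u⁹v)| ≥ |⟨u⁹v⟩| = 2.
By orbit–stabilizer, |C_G(u⁹v)| = |G| / |conj. class of u⁹v| = 46 / 23 = 2.
The 2 elements commuting with u⁹v are {e, u⁹v}.

Answer: {e, u⁹v}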